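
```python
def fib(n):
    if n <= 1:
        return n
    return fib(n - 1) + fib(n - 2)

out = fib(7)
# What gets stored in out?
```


fib(7)
= fib(6) + fib(5)
= (fib(5) + fib(4)) + fib(5)
Computing bottom-up: fib(0)=0, fib(1)=1, fib(2)=1, fib(3)=2, fib(4)=3, fib(5)=5, fib(6)=8, fib(7)=13
= 13


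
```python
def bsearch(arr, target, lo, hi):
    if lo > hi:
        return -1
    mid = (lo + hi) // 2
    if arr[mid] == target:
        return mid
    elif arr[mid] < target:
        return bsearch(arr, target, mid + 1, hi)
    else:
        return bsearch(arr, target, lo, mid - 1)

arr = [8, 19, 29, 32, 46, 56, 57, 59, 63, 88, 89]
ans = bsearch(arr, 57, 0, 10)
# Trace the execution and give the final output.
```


bsearch(arr, 57, 0, 10)
lo=0, hi=10, mid=5, arr[mid]=56
56 < 57, search right half
lo=6, hi=10, mid=8, arr[mid]=63
63 > 57, search left half
lo=6, hi=7, mid=6, arr[mid]=57
arr[6] == 57, found at index 6
= 6


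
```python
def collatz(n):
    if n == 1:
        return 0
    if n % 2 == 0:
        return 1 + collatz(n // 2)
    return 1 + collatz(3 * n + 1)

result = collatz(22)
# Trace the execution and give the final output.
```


collatz(22)
22 is even -> collatz(11)
11 is odd -> 3*11+1 = 34 -> collatz(34)
34 is even -> collatz(17)
17 is odd -> 3*17+1 = 52 -> collatz(52)
52 is even -> collatz(26)
26 is even -> collatz(13)
13 is odd -> 3*13+1 = 40 -> collatz(40)
40 is even -> collatz(20)
20 is even -> collatz(10)
10 is even -> collatz(5)
5 is odd -> 3*5+1 = 16 -> collatz(16)
16 is even -> collatz(8)
8 is even -> collatz(4)
4 is even -> collatz(2)
2 is even -> collatz(1)
Reached 1 after 15 steps
= 15


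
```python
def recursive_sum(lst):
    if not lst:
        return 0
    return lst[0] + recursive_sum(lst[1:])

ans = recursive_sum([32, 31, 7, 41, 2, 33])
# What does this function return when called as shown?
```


recursive_sum([32, 31, 7, 41, 2, 33])
= 32 + recursive_sum([31, 7, 41, 2, 33])
= 32 + 31 + recursive_sum([7, 41, 2, 33])
= 32 + 31 + 7 + recursive_sum([41, 2, 33])
= 32 + 31 + 7 + 41 + recursive_sum([2, 33])
= 32 + 31 + 7 + 41 + 2 + recursive_sum([33])
= 32 + 31 + 7 + 41 + 2 + 33 + recursive_sum([])
= 32 + 31 + 7 + 41 + 2 + 33 + 0
= 146


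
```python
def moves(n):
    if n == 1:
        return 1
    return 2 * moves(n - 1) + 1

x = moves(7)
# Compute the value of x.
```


moves(7)
= 2 * moves(6) + 1
= 2 * (2 * moves(5) + 1) + 1
= 2 * (2 * (2 * moves(4) + 1) + 1) + 1
= 2 * (2 * (2 * (2 * moves(3) + 1) + 1) + 1) + 1
= 2 * (2 * (2 * (2 * (2 * moves(2) + 1) + 1) + 1) + 1) + 1
= 2 * (2 * (2 * (2 * (2 * (2 * moves(1) + 1) + 1) + 1) + 1) + 1) + 1
Now compute bottom-up:
moves(1) = 1
moves(2) = 2 * 1 + 1 = 3
moves(3) = 2 * 3 + 1 = 7
moves(4) = 2 * 7 + 1 = 15
moves(5) = 2 * 15 + 1 = 31
moves(6) = 2 * 31 + 1 = 63
moves(7) = 2 * 63 + 1 = 127
= 127


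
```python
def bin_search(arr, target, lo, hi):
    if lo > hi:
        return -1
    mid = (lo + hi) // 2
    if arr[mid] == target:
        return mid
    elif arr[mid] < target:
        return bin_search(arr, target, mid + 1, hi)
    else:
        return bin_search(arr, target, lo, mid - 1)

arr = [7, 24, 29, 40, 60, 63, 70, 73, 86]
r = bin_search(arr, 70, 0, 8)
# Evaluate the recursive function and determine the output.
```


bin_search(arr, 70, 0, 8)
lo=0, hi=8, mid=4, arr[mid]=60
60 < 70, search right half
lo=5, hi=8, mid=6, arr[mid]=70
arr[6] == 70, found at index 6
= 6


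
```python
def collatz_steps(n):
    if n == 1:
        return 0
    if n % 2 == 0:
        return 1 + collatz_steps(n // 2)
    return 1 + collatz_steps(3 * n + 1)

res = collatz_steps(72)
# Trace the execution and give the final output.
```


collatz_steps(72)
72 is even -> collatz_steps(36)
36 is even -> collatz_steps(18)
18 is even -> collatz_steps(9)
9 is odd -> 3*9+1 = 28 -> collatz_steps(28)
28 is even -> collatz_steps(14)
14 is even -> collatz_steps(7)
7 is odd -> 3*7+1 = 22 -> collatz_steps(22)
22 is even -> collatz_steps(11)
11 is odd -> 3*11+1 = 34 -> collatz_steps(34)
34 is even -> collatz_steps(17)
17 is odd -> 3*17+1 = 52 -> collatz_steps(52)
52 is even -> collatz_steps(26)
26 is even -> collatz_steps(13)
13 is odd -> 3*13+1 = 40 -> collatz_steps(40)
40 is even -> collatz_steps(20)
20 is even -> collatz_steps(10)
10 is even -> collatz_steps(5)
5 is odd -> 3*5+1 = 16 -> collatz_steps(16)
16 is even -> collatz_steps(8)
8 is even -> collatz_steps(4)
4 is even -> collatz_steps(2)
2 is even -> collatz_steps(1)
Reached 1 after 22 steps
= 22


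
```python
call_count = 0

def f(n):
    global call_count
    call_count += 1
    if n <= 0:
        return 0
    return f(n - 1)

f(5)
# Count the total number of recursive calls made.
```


f(5) calls f(4) calls ... calls f(0)
Total calls: 5 + 1 (for base case) = 6


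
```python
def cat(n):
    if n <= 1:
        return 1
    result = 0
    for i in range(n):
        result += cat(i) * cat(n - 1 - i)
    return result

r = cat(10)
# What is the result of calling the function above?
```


cat(10)
= sum of cat(i) * cat(10-1-i) for i in 0..9
First compute sub-values bottom-up:
  cat(0) = 1, cat(1) = 1
  cat(2) = 1*1 + 1*1 = 2
  cat(3) = 1*2 + 1*1 + 2*1 = 5
  cat(4) = 1*5 + 1*2 + 2*1 + 5*1 = 14
  cat(5) = 1*14 + 1*5 + 2*2 + 5*1 + 14*1 = 42
  cat(6) = 1*42 + 1*14 + 2*5 + 5*2 + 14*1 + 42*1 = 132
  cat(7) = 1*132 + 1*42 + 2*14 + 5*5 + 14*2 + 42*1 + 132*1 = 429
  cat(8) = 1*429 + 1*132 + 2*42 + 5*14 + 14*5 + 42*2 + 132*1 + 429*1 = 1430
  cat(9) = 1*1430 + 1*429 + 2*132 + 5*42 + 14*14 + 42*5 + 132*2 + 429*1 + 1430*1 = 4862
Now cat(10):
  cat(0)*cat(9) = 1*4862 = 4862
  cat(1)*cat(8) = 1*1430 = 1430
  cat(2)*cat(7) = 2*429 = 858
  cat(3)*cat(6) = 5*132 = 660
  cat(4)*cat(5) = 14*42 = 588
  cat(5)*cat(4) = 42*14 = 588
  cat(6)*cat(3) = 132*5 = 660
  cat(7)*cat(2) = 429*2 = 858
  cat(8)*cat(1) = 1430*1 = 1430
  cat(9)*cat(0) = 4862*1 = 4862
= 4862 + 1430 + 858 + 660 + 588 + 588 + 660 + 858 + 1430 + 4862
= 16796


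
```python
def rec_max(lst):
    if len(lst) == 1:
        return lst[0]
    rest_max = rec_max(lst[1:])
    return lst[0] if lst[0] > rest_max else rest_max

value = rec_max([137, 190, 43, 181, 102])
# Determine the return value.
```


rec_max([137, 190, 43, 181, 102])
= compare 137 with rec_max([190, 43, 181, 102])
= compare 190 with rec_max([43, 181, 102])
= compare 43 with rec_max([181, 102])
= compare 181 with rec_max([102])
Base: rec_max([102]) = 102
compare 181 with 102: max = 181
compare 43 with 181: max = 181
compare 190 with 181: max = 190
compare 137 with 190: max = 190
= 190


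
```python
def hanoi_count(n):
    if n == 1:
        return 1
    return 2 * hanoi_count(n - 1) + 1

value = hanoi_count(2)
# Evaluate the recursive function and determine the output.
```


hanoi_count(2)
= 2 * hanoi_count(1) + 1
Now compute bottom-up:
hanoi_count(1) = 1
hanoi_count(2) = 2 * 1 + 1 = 3
= 3


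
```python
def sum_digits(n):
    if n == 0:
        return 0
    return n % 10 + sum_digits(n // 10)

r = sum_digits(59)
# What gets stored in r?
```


sum_digits(59)
= 9 + sum_digits(5)
= 9 + 5 + sum_digits(0)
= 9 + 5 + 0
= 14


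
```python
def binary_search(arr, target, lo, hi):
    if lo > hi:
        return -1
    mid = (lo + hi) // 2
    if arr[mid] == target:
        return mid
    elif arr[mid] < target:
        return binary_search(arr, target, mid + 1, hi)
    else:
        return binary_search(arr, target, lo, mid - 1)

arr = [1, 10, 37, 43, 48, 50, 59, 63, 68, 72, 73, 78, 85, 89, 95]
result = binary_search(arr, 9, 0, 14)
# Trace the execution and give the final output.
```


binary_search(arr, 9, 0, 14)
lo=0, hi=14, mid=7, arr[mid]=63
63 > 9, search left half
lo=0, hi=6, mid=3, arr[mid]=43
43 > 9, search left half
lo=0, hi=2, mid=1, arr[mid]=10
10 > 9, search left half
lo=0, hi=0, mid=0, arr[mid]=1
1 < 9, search right half
lo > hi, target not found, return -1
= -1


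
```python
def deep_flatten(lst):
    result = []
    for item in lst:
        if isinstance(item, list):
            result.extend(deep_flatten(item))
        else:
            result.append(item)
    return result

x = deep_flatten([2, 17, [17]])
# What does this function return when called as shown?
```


deep_flatten([2, 17, [17]])
Processing each element:
  2 is not a list -> append 2
  17 is not a list -> append 17
  [17] is a list -> deep_flatten recursively -> [17]
= [2, 17, 17]


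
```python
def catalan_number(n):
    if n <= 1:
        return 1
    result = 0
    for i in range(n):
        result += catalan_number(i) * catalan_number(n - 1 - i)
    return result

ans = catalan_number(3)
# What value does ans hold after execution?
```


catalan_number(3)
= sum of catalan_number(i) * catalan_number(3-1-i) for i in 0..2
First compute sub-values bottom-up:
  catalan_number(0) = 1, catalan_number(1) = 1
  catalan_number(2) = 1*1 + 1*1 = 2
Now catalan_number(3):
  catalan_number(0)*catalan_number(2) = 1*2 = 2
  catalan_number(1)*catalan_number(1) = 1*1 = 1
  catalan_number(2)*catalan_number(0) = 2*1 = 2
= 2 + 1 + 2
= 5


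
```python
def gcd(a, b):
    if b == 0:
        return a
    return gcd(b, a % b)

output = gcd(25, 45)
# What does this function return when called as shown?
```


gcd(25, 45)
= gcd(45, 25 % 45) = gcd(45, 25)
= gcd(25, 45 % 25) = gcd(25, 20)
= gcd(20, 25 % 20) = gcd(20, 5)
= gcd(5, 20 % 5) = gcd(5, 0)
b == 0, return a = 5


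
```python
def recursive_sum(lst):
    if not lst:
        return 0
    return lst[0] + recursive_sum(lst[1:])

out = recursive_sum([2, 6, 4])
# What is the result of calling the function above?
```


recursive_sum([2, 6, 4])
= 2 + recursive_sum([6, 4])
= 2 + 6 + recursive_sum([4])
= 2 + 6 + 4 + recursive_sum([])
= 2 + 6 + 4 + 0
= 12


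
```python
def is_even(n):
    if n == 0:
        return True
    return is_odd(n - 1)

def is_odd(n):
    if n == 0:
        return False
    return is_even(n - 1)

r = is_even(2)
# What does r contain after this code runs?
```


is_even(2)
= is_odd(1)
= is_even(0)
n == 0: return True
= True


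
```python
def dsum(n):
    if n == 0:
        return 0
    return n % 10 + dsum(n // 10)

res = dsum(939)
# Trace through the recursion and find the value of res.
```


dsum(939)
= 9 + dsum(93)
= 9 + 3 + dsum(9)
= 9 + 3 + 9 + dsum(0)
= 9 + 3 + 9 + 0
= 21


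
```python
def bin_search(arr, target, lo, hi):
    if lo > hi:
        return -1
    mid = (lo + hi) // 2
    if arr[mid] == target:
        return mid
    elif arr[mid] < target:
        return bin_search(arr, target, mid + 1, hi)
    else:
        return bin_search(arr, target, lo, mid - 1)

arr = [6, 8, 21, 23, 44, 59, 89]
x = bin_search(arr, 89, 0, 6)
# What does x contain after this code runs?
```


bin_search(arr, 89, 0, 6)
lo=0, hi=6, mid=3, arr[mid]=23
23 < 89, search right half
lo=4, hi=6, mid=5, arr[mid]=59
59 < 89, search right half
lo=6, hi=6, mid=6, arr[mid]=89
arr[6] == 89, found at index 6
= 6


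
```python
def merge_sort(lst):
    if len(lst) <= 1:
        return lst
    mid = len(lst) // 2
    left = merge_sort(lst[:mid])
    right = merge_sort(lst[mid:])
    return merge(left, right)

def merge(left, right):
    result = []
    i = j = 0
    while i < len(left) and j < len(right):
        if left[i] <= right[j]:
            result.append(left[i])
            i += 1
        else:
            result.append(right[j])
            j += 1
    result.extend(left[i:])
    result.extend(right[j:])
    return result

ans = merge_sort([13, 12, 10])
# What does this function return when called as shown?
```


merge_sort([13, 12, 10])
Split into [13] and [12, 10]
Left sorted: [13]
Right sorted: [10, 12]
Merge [13] and [10, 12]
= [10, 12, 13]


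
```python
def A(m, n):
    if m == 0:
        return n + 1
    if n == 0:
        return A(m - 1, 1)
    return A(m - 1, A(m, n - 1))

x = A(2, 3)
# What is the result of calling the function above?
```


A(2, 3)
= A(1, A(2, 2))
First compute A(2, 2) = 7
= A(1, 7)
= 9


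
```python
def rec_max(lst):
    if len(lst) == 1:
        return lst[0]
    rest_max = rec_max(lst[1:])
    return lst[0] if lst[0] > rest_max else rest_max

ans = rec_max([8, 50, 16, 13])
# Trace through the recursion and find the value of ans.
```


rec_max([8, 50, 16, 13])
= compare 8 with rec_max([50, 16, 13])
= compare 50 with rec_max([16, 13])
= compare 16 with rec_max([13])
Base: rec_max([13]) = 13
compare 16 with 13: max = 16
compare 50 with 16: max = 50
compare 8 with 50: max = 50
= 50


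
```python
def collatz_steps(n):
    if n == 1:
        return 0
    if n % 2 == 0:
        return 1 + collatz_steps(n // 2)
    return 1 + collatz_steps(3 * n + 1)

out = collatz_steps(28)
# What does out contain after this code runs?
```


collatz_steps(28)
28 is even -> collatz_steps(14)
14 is even -> collatz_steps(7)
7 is odd -> 3*7+1 = 22 -> collatz_steps(22)
22 is even -> collatz_steps(11)
11 is odd -> 3*11+1 = 34 -> collatz_steps(34)
34 is even -> collatz_steps(17)
17 is odd -> 3*17+1 = 52 -> collatz_steps(52)
52 is even -> collatz_steps(26)
26 is even -> collatz_steps(13)
13 is odd -> 3*13+1 = 40 -> collatz_steps(40)
40 is even -> collatz_steps(20)
20 is even -> collatz_steps(10)
10 is even -> collatz_steps(5)
5 is odd -> 3*5+1 = 16 -> collatz_steps(16)
16 is even -> collatz_steps(8)
8 is even -> collatz_steps(4)
4 is even -> collatz_steps(2)
2 is even -> collatz_steps(1)
Reached 1 after 18 steps
= 18


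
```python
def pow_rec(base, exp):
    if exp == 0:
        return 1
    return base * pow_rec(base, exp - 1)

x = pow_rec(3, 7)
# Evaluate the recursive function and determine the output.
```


pow_rec(3, 7)
= 3 * pow_rec(3, 6)
= 3 * 3 * pow_rec(3, 5)
= 3 * 3 * 3 * pow_rec(3, 4)
= 3 * 3 * 3 * 3 * pow_rec(3, 3)
= 3 * 3 * 3 * 3 * 3 * pow_rec(3, 2)
= 3 * 3 * 3 * 3 * 3 * 3 * pow_rec(3, 1)
= 3 * 3 * 3 * 3 * 3 * 3 * 3 * pow_rec(3, 0)
= 3 * 3 * 3 * 3 * 3 * 3 * 3 * 1
= 2187


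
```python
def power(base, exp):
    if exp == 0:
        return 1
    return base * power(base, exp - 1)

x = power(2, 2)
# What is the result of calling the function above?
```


power(2, 2)
= 2 * power(2, 1)
= 2 * 2 * power(2, 0)
= 2 * 2 * 1
= 4


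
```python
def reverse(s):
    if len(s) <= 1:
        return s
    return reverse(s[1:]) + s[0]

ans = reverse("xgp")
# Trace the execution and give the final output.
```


reverse("xgp")
= reverse("gp") + "x"
= reverse("p") + "g" + "x"
= "p" + "g" + "x"
= "pgx"


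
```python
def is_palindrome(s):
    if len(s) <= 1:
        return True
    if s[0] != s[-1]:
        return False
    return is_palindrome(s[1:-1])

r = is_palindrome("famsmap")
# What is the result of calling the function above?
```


is_palindrome("famsmap")
"famsmap": s[0]='f' != s[-1]='p' -> False
= False


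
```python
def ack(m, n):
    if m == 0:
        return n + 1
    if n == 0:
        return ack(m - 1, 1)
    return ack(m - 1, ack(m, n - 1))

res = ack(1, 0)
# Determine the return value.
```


ack(1, 0)
n == 0: return ack(0, 1)
= ack(0, 1) = 2
= 2


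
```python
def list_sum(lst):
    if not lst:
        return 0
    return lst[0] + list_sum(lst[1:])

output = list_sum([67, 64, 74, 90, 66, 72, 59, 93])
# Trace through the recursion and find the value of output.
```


list_sum([67, 64, 74, 90, 66, 72, 59, 93])
= 67 + list_sum([64, 74, 90, 66, 72, 59, 93])
= 67 + 64 + list_sum([74, 90, 66, 72, 59, 93])
= 67 + 64 + 74 + list_sum([90, 66, 72, 59, 93])
= 67 + 64 + 74 + 90 + list_sum([66, 72, 59, 93])
= 67 + 64 + 74 + 90 + 66 + list_sum([72, 59, 93])
= 67 + 64 + 74 + 90 + 66 + 72 + list_sum([59, 93])
= 67 + 64 + 74 + 90 + 66 + 72 + 59 + list_sum([93])
= 67 + 64 + 74 + 90 + 66 + 72 + 59 + 93 + list_sum([])
= 67 + 64 + 74 + 90 + 66 + 72 + 59 + 93 + 0
= 585


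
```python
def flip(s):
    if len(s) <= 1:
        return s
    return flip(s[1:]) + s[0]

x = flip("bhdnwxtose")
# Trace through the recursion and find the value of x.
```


flip("bhdnwxtose")
= flip("hdnwxtose") + "b"
= flip("dnwxtose") + "h" + "b"
= flip("nwxtose") + "d" + "h" + "b"
= flip("wxtose") + "n" + "d" + "h" + "b"
= flip("xtose") + "w" + "n" + "d" + "h" + "b"
= flip("tose") + "x" + "w" + "n" + "d" + "h" + "b"
= flip("ose") + "t" + "x" + "w" + "n" + "d" + "h" + "b"
= flip("se") + "o" + "t" + "x" + "w" + "n" + "d" + "h" + "b"
= flip("e") + "s" + "o" + "t" + "x" + "w" + "n" + "d" + "h" + "b"
= "e" + "s" + "o" + "t" + "x" + "w" + "n" + "d" + "h" + "b"
= "esotxwndhb"


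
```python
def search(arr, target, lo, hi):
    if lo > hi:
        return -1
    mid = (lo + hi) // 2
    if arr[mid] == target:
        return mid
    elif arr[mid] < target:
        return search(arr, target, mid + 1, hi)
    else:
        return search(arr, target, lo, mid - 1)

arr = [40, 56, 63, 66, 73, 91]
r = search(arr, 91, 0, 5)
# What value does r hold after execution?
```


search(arr, 91, 0, 5)
lo=0, hi=5, mid=2, arr[mid]=63
63 < 91, search right half
lo=3, hi=5, mid=4, arr[mid]=73
73 < 91, search right half
lo=5, hi=5, mid=5, arr[mid]=91
arr[5] == 91, found at index 5
= 5


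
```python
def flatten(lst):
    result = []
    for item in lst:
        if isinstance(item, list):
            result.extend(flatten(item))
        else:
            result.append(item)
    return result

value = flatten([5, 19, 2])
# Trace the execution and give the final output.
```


flatten([5, 19, 2])
Processing each element:
  5 is not a list -> append 5
  19 is not a list -> append 19
  2 is not a list -> append 2
= [5, 19, 2]


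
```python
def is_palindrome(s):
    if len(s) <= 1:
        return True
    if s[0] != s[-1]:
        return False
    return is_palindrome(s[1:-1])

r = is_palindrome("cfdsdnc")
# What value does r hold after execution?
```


is_palindrome("cfdsdnc")
"cfdsdnc": s[0]='c' == s[-1]='c' -> is_palindrome("fdsdn")
"fdsdn": s[0]='f' != s[-1]='n' -> False
= False


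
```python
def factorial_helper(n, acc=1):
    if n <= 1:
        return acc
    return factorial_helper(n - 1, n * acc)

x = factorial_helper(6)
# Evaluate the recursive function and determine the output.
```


factorial_helper(6, 1)
= factorial_helper(5, 6 * 1) = factorial_helper(5, 6)
= factorial_helper(4, 5 * 6) = factorial_helper(4, 30)
= factorial_helper(3, 4 * 30) = factorial_helper(3, 120)
= factorial_helper(2, 3 * 120) = factorial_helper(2, 360)
= factorial_helper(1, 2 * 360) = factorial_helper(1, 720)
n <= 1, return acc = 720


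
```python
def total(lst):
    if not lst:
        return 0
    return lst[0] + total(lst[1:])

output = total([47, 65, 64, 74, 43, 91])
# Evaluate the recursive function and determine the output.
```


total([47, 65, 64, 74, 43, 91])
= 47 + total([65, 64, 74, 43, 91])
= 47 + 65 + total([64, 74, 43, 91])
= 47 + 65 + 64 + total([74, 43, 91])
= 47 + 65 + 64 + 74 + total([43, 91])
= 47 + 65 + 64 + 74 + 43 + total([91])
= 47 + 65 + 64 + 74 + 43 + 91 + total([])
= 47 + 65 + 64 + 74 + 43 + 91 + 0
= 384


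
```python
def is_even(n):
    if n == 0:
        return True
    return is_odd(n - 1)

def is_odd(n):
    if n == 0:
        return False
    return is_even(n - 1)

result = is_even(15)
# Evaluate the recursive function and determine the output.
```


is_even(15)
= is_odd(14)
= is_even(13)
= is_odd(12)
= is_even(11)
= is_odd(10)
= is_even(9)
= is_odd(8)
= is_even(7)
= is_odd(6)
= is_even(5)
= is_odd(4)
= is_even(3)
= is_odd(2)
= is_even(1)
= is_odd(0)
n == 0: return False
= False


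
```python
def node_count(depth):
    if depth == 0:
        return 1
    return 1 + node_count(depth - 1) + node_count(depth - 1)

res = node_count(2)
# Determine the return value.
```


node_count(2)
= 1 + node_count(1) + node_count(1)
= 1 + 2 * node_count(1)
node_count(k) = 2^(k+1) - 1
node_count(0) = 1
node_count(1) = 3
node_count(2) = 7
node_count(2) = 2^3 - 1 = 7


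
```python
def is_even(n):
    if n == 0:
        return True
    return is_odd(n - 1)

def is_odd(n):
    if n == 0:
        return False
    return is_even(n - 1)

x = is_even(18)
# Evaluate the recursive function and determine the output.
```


is_even(18)
= is_odd(17)
= is_even(16)
= is_odd(15)
= is_even(14)
= is_odd(13)
= is_even(12)
= is_odd(11)
= is_even(10)
= is_odd(9)
= is_even(8)
= is_odd(7)
= is_even(6)
= is_odd(5)
= is_even(4)
= is_odd(3)
= is_even(2)
= is_odd(1)
= is_even(0)
n == 0: return True
= True


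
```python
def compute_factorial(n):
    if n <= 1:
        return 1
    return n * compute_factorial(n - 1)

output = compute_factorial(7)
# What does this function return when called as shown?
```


compute_factorial(7)
= 7 * compute_factorial(6)
= 7 * 6 * compute_factorial(5)
= 7 * 6 * 5 * compute_factorial(4)
= 7 * 6 * 5 * 4 * compute_factorial(3)
= 7 * 6 * 5 * 4 * 3 * compute_factorial(2)
= 7 * 6 * 5 * 4 * 3 * 2 * compute_factorial(1)
= 7 * 6 * 5 * 4 * 3 * 2 * 1
= 5040


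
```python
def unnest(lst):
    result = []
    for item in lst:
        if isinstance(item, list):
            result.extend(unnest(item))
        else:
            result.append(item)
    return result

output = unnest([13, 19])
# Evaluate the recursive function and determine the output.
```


unnest([13, 19])
Processing each element:
  13 is not a list -> append 13
  19 is not a list -> append 19
= [13, 19]


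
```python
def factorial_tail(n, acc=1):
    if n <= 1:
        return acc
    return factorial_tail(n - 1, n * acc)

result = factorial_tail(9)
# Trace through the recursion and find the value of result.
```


factorial_tail(9, 1)
= factorial_tail(8, 9 * 1) = factorial_tail(8, 9)
= factorial_tail(7, 8 * 9) = factorial_tail(7, 72)
= factorial_tail(6, 7 * 72) = factorial_tail(6, 504)
= factorial_tail(5, 6 * 504) = factorial_tail(5, 3024)
= factorial_tail(4, 5 * 3024) = factorial_tail(4, 15120)
= factorial_tail(3, 4 * 15120) = factorial_tail(3, 60480)
= factorial_tail(2, 3 * 60480) = factorial_tail(2, 181440)
= factorial_tail(1, 2 * 181440) = factorial_tail(1, 362880)
n <= 1, return acc = 362880


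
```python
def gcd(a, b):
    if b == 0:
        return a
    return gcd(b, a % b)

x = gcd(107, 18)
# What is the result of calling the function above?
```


gcd(107, 18)
= gcd(18, 107 % 18) = gcd(18, 17)
= gcd(17, 18 % 17) = gcd(17, 1)
= gcd(1, 17 % 1) = gcd(1, 0)
b == 0, return a = 1


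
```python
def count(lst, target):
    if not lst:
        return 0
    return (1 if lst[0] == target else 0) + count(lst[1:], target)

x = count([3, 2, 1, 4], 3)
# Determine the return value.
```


count([3, 2, 1, 4], 3)
lst[0]=3 == 3: 1 + count([2, 1, 4], 3)
lst[0]=2 != 3: 0 + count([1, 4], 3)
lst[0]=1 != 3: 0 + count([4], 3)
lst[0]=4 != 3: 0 + count([], 3)
= 1


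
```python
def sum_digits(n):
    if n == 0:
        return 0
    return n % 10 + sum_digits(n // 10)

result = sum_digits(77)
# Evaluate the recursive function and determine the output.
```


sum_digits(77)
= 7 + sum_digits(7)
= 7 + 7 + sum_digits(0)
= 7 + 7 + 0
= 14


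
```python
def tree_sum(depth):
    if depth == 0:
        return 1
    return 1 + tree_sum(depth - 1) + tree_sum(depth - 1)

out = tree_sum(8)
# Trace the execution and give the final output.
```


tree_sum(8)
= 1 + tree_sum(7) + tree_sum(7)
= 1 + 2 * tree_sum(7)
tree_sum(k) = 2^(k+1) - 1
tree_sum(0) = 1
tree_sum(1) = 3
tree_sum(2) = 7
tree_sum(3) = 15
tree_sum(4) = 31
tree_sum(8) = 2^9 - 1 = 511


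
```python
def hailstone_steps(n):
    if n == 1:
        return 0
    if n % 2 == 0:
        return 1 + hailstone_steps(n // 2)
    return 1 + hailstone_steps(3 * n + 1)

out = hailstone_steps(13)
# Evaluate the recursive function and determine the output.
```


hailstone_steps(13)
13 is odd -> 3*13+1 = 40 -> hailstone_steps(40)
40 is even -> hailstone_steps(20)
20 is even -> hailstone_steps(10)
10 is even -> hailstone_steps(5)
5 is odd -> 3*5+1 = 16 -> hailstone_steps(16)
16 is even -> hailstone_steps(8)
8 is even -> hailstone_steps(4)
4 is even -> hailstone_steps(2)
2 is even -> hailstone_steps(1)
Reached 1 after 9 steps
= 9


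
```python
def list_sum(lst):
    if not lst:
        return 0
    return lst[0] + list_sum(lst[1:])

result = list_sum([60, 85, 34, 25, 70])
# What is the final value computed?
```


list_sum([60, 85, 34, 25, 70])
= 60 + list_sum([85, 34, 25, 70])
= 60 + 85 + list_sum([34, 25, 70])
= 60 + 85 + 34 + list_sum([25, 70])
= 60 + 85 + 34 + 25 + list_sum([70])
= 60 + 85 + 34 + 25 + 70 + list_sum([])
= 60 + 85 + 34 + 25 + 70 + 0
= 274


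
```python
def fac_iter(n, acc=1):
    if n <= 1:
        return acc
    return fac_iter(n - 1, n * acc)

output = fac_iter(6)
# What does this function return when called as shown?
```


fac_iter(6, 1)
= fac_iter(5, 6 * 1) = fac_iter(5, 6)
= fac_iter(4, 5 * 6) = fac_iter(4, 30)
= fac_iter(3, 4 * 30) = fac_iter(3, 120)
= fac_iter(2, 3 * 120) = fac_iter(2, 360)
= fac_iter(1, 2 * 360) = fac_iter(1, 720)
n <= 1, return acc = 720


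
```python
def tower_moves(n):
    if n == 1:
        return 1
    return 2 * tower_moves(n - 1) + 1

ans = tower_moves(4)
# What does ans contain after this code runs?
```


tower_moves(4)
= 2 * tower_moves(3) + 1
= 2 * (2 * tower_moves(2) + 1) + 1
= 2 * (2 * (2 * tower_moves(1) + 1) + 1) + 1
Now compute bottom-up:
tower_moves(1) = 1
tower_moves(2) = 2 * 1 + 1 = 3
tower_moves(3) = 2 * 3 + 1 = 7
tower_moves(4) = 2 * 7 + 1 = 15
= 15


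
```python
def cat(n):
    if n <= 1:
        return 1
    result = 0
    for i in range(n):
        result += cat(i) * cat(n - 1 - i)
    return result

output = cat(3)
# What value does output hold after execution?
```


cat(3)
= sum of cat(i) * cat(3-1-i) for i in 0..2
First compute sub-values bottom-up:
  cat(0) = 1, cat(1) = 1
  cat(2) = 1*1 + 1*1 = 2
Now cat(3):
  cat(0)*cat(2) = 1*2 = 2
  cat(1)*cat(1) = 1*1 = 1
  cat(2)*cat(0) = 2*1 = 2
= 2 + 1 + 2
= 5


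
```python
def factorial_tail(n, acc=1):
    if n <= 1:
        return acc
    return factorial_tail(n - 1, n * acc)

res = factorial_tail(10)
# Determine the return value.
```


factorial_tail(10, 1)
= factorial_tail(9, 10 * 1) = factorial_tail(9, 10)
= factorial_tail(8, 9 * 10) = factorial_tail(8, 90)
= factorial_tail(7, 8 * 90) = factorial_tail(7, 720)
= factorial_tail(6, 7 * 720) = factorial_tail(6, 5040)
= factorial_tail(5, 6 * 5040) = factorial_tail(5, 30240)
= factorial_tail(4, 5 * 30240) = factorial_tail(4, 151200)
= factorial_tail(3, 4 * 151200) = factorial_tail(3, 604800)
= factorial_tail(2, 3 * 604800) = factorial_tail(2, 1814400)
= factorial_tail(1, 2 * 1814400) = factorial_tail(1, 3628800)
n <= 1, return acc = 3628800


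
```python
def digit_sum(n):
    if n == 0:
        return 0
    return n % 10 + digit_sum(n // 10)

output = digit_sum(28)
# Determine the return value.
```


digit_sum(28)
= 8 + digit_sum(2)
= 8 + 2 + digit_sum(0)
= 8 + 2 + 0
= 10


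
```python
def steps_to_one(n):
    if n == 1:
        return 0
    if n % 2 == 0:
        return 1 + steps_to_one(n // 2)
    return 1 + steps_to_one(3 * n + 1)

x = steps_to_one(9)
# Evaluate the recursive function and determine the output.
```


steps_to_one(9)
9 is odd -> 3*9+1 = 28 -> steps_to_one(28)
28 is even -> steps_to_one(14)
14 is even -> steps_to_one(7)
7 is odd -> 3*7+1 = 22 -> steps_to_one(22)
22 is even -> steps_to_one(11)
11 is odd -> 3*11+1 = 34 -> steps_to_one(34)
34 is even -> steps_to_one(17)
17 is odd -> 3*17+1 = 52 -> steps_to_one(52)
52 is even -> steps_to_one(26)
26 is even -> steps_to_one(13)
13 is odd -> 3*13+1 = 40 -> steps_to_one(40)
40 is even -> steps_to_one(20)
20 is even -> steps_to_one(10)
10 is even -> steps_to_one(5)
5 is odd -> 3*5+1 = 16 -> steps_to_one(16)
16 is even -> steps_to_one(8)
8 is even -> steps_to_one(4)
4 is even -> steps_to_one(2)
2 is even -> steps_to_one(1)
Reached 1 after 19 steps
= 19


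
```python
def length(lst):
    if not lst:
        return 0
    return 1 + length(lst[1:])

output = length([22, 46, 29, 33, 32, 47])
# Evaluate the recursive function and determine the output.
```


length([22, 46, 29, 33, 32, 47])
= 1 + length([46, 29, 33, 32, 47])
= 1 + 1 + length([29, 33, 32, 47])
= 1 + 1 + 1 + length([33, 32, 47])
= 1 + 1 + 1 + 1 + length([32, 47])
= 1 + 1 + 1 + 1 + 1 + length([47])
= 1 + 1 + 1 + 1 + 1 + 1 + length([])
= 1 + 1 + 1 + 1 + 1 + 1 + 0
= 6


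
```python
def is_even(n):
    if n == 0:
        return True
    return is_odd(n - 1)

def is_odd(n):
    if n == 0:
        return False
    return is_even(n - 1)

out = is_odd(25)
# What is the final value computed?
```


is_odd(25)
= is_even(24)
= is_odd(23)
= is_even(22)
= is_odd(21)
= is_even(20)
= is_odd(19)
= is_even(18)
= is_odd(17)
= is_even(16)
= is_odd(15)
= is_even(14)
= is_odd(13)
= is_even(12)
= is_odd(11)
= is_even(10)
= is_odd(9)
= is_even(8)
= is_odd(7)
= is_even(6)
= is_odd(5)
= is_even(4)
= is_odd(3)
= is_even(2)
= is_odd(1)
= is_even(0)
n == 0: return True
= True


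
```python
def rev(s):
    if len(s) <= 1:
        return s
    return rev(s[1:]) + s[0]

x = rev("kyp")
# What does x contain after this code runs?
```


rev("kyp")
= rev("yp") + "k"
= rev("p") + "y" + "k"
= "p" + "y" + "k"
= "pyk"


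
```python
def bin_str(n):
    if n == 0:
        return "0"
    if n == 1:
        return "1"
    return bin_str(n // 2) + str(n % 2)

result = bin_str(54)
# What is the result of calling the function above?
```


bin_str(54)
= bin_str(27) + "0"
= bin_str(13) + "1" + "0"
= bin_str(6) + "1" + "1" + "0"
= bin_str(3) + "0" + "1" + "1" + "0"
= bin_str(1) + "1" + "0" + "1" + "1" + "0"
= "1" + "1" + "0" + "1" + "1" + "0"
= "110110"


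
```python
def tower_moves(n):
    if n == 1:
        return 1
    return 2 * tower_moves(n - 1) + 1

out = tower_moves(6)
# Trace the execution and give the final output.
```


tower_moves(6)
= 2 * tower_moves(5) + 1
= 2 * (2 * tower_moves(4) + 1) + 1
= 2 * (2 * (2 * tower_moves(3) + 1) + 1) + 1
= 2 * (2 * (2 * (2 * tower_moves(2) + 1) + 1) + 1) + 1
= 2 * (2 * (2 * (2 * (2 * tower_moves(1) + 1) + 1) + 1) + 1) + 1
Now compute bottom-up:
tower_moves(1) = 1
tower_moves(2) = 2 * 1 + 1 = 3
tower_moves(3) = 2 * 3 + 1 = 7
tower_moves(4) = 2 * 7 + 1 = 15
tower_moves(5) = 2 * 15 + 1 = 31
tower_moves(6) = 2 * 31 + 1 = 63
= 63


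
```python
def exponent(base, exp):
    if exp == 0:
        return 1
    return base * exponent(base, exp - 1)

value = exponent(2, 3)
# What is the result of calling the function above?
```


exponent(2, 3)
= 2 * exponent(2, 2)
= 2 * 2 * exponent(2, 1)
= 2 * 2 * 2 * exponent(2, 0)
= 2 * 2 * 2 * 1
= 8


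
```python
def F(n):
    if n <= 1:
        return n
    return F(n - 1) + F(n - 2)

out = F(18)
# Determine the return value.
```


F(18)
= F(17) + F(16)
= (F(16) + F(15)) + F(16)
Computing bottom-up: F(0)=0, F(1)=1, F(2)=1, F(3)=2, F(4)=3, F(5)=5, F(6)=8, F(7)=13, F(8)=21, F(9)=34, F(10)=55, F(11)=89, F(12)=144, F(13)=233, F(14)=377, F(15)=610, F(16)=987, F(17)=1597, F(18)=2584
= 2584


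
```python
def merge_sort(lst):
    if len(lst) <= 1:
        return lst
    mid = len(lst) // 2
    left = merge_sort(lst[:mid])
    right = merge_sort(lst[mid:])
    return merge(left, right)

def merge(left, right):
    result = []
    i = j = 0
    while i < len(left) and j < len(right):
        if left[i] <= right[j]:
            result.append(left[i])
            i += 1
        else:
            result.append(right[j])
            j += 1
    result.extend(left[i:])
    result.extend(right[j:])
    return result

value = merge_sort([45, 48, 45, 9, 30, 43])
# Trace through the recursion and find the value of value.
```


merge_sort([45, 48, 45, 9, 30, 43])
Split into [45, 48, 45] and [9, 30, 43]
Left sorted: [45, 45, 48]
Right sorted: [9, 30, 43]
Merge [45, 45, 48] and [9, 30, 43]
= [9, 30, 43, 45, 45, 48]


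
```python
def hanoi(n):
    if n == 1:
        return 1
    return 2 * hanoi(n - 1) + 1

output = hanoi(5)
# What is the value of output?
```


hanoi(5)
= 2 * hanoi(4) + 1
= 2 * (2 * hanoi(3) + 1) + 1
= 2 * (2 * (2 * hanoi(2) + 1) + 1) + 1
= 2 * (2 * (2 * (2 * hanoi(1) + 1) + 1) + 1) + 1
Now compute bottom-up:
hanoi(1) = 1
hanoi(2) = 2 * 1 + 1 = 3
hanoi(3) = 2 * 3 + 1 = 7
hanoi(4) = 2 * 7 + 1 = 15
hanoi(5) = 2 * 15 + 1 = 31
= 31


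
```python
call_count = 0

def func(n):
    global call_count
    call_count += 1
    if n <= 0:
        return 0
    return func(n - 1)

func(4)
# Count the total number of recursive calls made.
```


func(4) calls func(3) calls ... calls func(0)
Total calls: 4 + 1 (for base case) = 5


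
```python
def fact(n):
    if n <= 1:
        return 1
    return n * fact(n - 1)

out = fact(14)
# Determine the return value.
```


fact(14)
= 14 * fact(13)
= 14 * 13 * fact(12)
= 14 * 13 * 12 * fact(11)
= 14 * 13 * 12 * 11 * fact(10)
= 14 * 13 * 12 * 11 * 10 * fact(9)
= 14 * 13 * 12 * 11 * 10 * 9 * fact(8)
= 14 * 13 * 12 * 11 * 10 * 9 * 8 * fact(7)
= 14 * 13 * 12 * 11 * 10 * 9 * 8 * 7 * fact(6)
= 14 * 13 * 12 * 11 * 10 * 9 * 8 * 7 * 6 * fact(5)
= 14 * 13 * 12 * 11 * 10 * 9 * 8 * 7 * 6 * 5 * fact(4)
= 14 * 13 * 12 * 11 * 10 * 9 * 8 * 7 * 6 * 5 * 4 * fact(3)
= 14 * 13 * 12 * 11 * 10 * 9 * 8 * 7 * 6 * 5 * 4 * 3 * fact(2)
= 14 * 13 * 12 * 11 * 10 * 9 * 8 * 7 * 6 * 5 * 4 * 3 * 2 * fact(1)
= 14 * 13 * 12 * 11 * 10 * 9 * 8 * 7 * 6 * 5 * 4 * 3 * 2 * 1
= 87178291200


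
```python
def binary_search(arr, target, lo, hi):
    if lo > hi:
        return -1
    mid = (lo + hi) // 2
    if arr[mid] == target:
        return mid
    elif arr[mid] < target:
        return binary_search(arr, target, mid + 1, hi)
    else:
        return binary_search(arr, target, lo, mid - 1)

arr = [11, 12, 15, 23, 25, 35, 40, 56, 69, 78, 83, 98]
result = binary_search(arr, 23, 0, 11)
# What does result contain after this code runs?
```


binary_search(arr, 23, 0, 11)
lo=0, hi=11, mid=5, arr[mid]=35
35 > 23, search left half
lo=0, hi=4, mid=2, arr[mid]=15
15 < 23, search right half
lo=3, hi=4, mid=3, arr[mid]=23
arr[3] == 23, found at index 3
= 3


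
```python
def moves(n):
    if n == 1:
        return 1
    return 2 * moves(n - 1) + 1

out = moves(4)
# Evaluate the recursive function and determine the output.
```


moves(4)
= 2 * moves(3) + 1
= 2 * (2 * moves(2) + 1) + 1
= 2 * (2 * (2 * moves(1) + 1) + 1) + 1
Now compute bottom-up:
moves(1) = 1
moves(2) = 2 * 1 + 1 = 3
moves(3) = 2 * 3 + 1 = 7
moves(4) = 2 * 7 + 1 = 15
= 15


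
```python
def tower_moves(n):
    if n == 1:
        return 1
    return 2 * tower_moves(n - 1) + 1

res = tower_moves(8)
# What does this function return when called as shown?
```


tower_moves(8)
= 2 * tower_moves(7) + 1
= 2 * (2 * tower_moves(6) + 1) + 1
= 2 * (2 * (2 * tower_moves(5) + 1) + 1) + 1
= 2 * (2 * (2 * (2 * tower_moves(4) + 1) + 1) + 1) + 1
= 2 * (2 * (2 * (2 * (2 * tower_moves(3) + 1) + 1) + 1) + 1) + 1
= 2 * (2 * (2 * (2 * (2 * (2 * tower_moves(2) + 1) + 1) + 1) + 1) + 1) + 1
= 2 * (2 * (2 * (2 * (2 * (2 * (2 * tower_moves(1) + 1) + 1) + 1) + 1) + 1) + 1) + 1
Now compute bottom-up:
tower_moves(1) = 1
tower_moves(2) = 2 * 1 + 1 = 3
tower_moves(3) = 2 * 3 + 1 = 7
tower_moves(4) = 2 * 7 + 1 = 15
tower_moves(5) = 2 * 15 + 1 = 31
tower_moves(6) = 2 * 31 + 1 = 63
tower_moves(7) = 2 * 63 + 1 = 127
tower_moves(8) = 2 * 127 + 1 = 255
= 255


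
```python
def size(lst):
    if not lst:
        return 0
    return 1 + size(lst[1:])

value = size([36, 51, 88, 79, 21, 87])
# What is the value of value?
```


size([36, 51, 88, 79, 21, 87])
= 1 + size([51, 88, 79, 21, 87])
= 1 + 1 + size([88, 79, 21, 87])
= 1 + 1 + 1 + size([79, 21, 87])
= 1 + 1 + 1 + 1 + size([21, 87])
= 1 + 1 + 1 + 1 + 1 + size([87])
= 1 + 1 + 1 + 1 + 1 + 1 + size([])
= 1 + 1 + 1 + 1 + 1 + 1 + 0
= 6


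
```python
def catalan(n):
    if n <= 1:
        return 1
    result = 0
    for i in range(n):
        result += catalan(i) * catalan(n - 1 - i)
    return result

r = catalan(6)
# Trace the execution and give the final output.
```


catalan(6)
= sum of catalan(i) * catalan(6-1-i) for i in 0..5
First compute sub-values bottom-up:
  catalan(0) = 1, catalan(1) = 1
  catalan(2) = 1*1 + 1*1 = 2
  catalan(3) = 1*2 + 1*1 + 2*1 = 5
  catalan(4) = 1*5 + 1*2 + 2*1 + 5*1 = 14
  catalan(5) = 1*14 + 1*5 + 2*2 + 5*1 + 14*1 = 42
Now catalan(6):
  catalan(0)*catalan(5) = 1*42 = 42
  catalan(1)*catalan(4) = 1*14 = 14
  catalan(2)*catalan(3) = 2*5 = 10
  catalan(3)*catalan(2) = 5*2 = 10
  catalan(4)*catalan(1) = 14*1 = 14
  catalan(5)*catalan(0) = 42*1 = 42
= 42 + 14 + 10 + 10 + 14 + 42
= 132


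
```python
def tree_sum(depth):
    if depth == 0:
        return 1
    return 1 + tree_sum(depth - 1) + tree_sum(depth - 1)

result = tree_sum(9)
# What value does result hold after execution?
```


tree_sum(9)
= 1 + tree_sum(8) + tree_sum(8)
= 1 + 2 * tree_sum(8)
tree_sum(k) = 2^(k+1) - 1
tree_sum(0) = 1
tree_sum(1) = 3
tree_sum(2) = 7
tree_sum(3) = 15
tree_sum(4) = 31
tree_sum(9) = 2^10 - 1 = 1023


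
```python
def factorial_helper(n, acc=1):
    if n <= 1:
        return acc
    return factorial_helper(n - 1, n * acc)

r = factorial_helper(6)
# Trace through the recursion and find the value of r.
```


factorial_helper(6, 1)
= factorial_helper(5, 6 * 1) = factorial_helper(5, 6)
= factorial_helper(4, 5 * 6) = factorial_helper(4, 30)
= factorial_helper(3, 4 * 30) = factorial_helper(3, 120)
= factorial_helper(2, 3 * 120) = factorial_helper(2, 360)
= factorial_helper(1, 2 * 360) = factorial_helper(1, 720)
n <= 1, return acc = 720


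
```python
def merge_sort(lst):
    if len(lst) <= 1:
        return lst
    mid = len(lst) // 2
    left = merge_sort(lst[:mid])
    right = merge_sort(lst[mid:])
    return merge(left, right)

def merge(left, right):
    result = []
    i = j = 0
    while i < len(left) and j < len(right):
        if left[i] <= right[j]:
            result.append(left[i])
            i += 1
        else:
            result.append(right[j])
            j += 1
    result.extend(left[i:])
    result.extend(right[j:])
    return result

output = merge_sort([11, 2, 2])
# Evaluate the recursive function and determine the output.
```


merge_sort([11, 2, 2])
Split into [11] and [2, 2]
Left sorted: [11]
Right sorted: [2, 2]
Merge [11] and [2, 2]
= [2, 2, 11]


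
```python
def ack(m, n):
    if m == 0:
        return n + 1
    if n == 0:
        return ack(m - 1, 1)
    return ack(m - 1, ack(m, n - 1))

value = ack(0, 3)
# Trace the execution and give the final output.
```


ack(0, 3)
m == 0: return 3 + 1 = 4
= 4


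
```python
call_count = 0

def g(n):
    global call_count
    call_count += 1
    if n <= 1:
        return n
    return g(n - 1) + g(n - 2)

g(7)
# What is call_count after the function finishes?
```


g(7) calls g(6) and g(5); each non-base call branches into two more.
Let C(k) = total number of calls made by g(k), including the call to g(k) itself.
Base cases: C(0) = 1, C(1) = 1
Recurrence: C(k) = 1 + C(k-1) + C(k-2)
  C(2) = 1 + C(1) + C(0) = 1 + 1 + 1 = 3
  C(3) = 1 + C(2) + C(1) = 1 + 3 + 1 = 5
  C(4) = 1 + C(3) + C(2) = 1 + 5 + 3 = 9
  C(5) = 1 + C(4) + C(3) = 1 + 9 + 5 = 15
  C(6) = 1 + C(5) + C(4) = 1 + 15 + 9 = 25
  C(7) = 1 + C(6) + C(5) = 1 + 25 + 15 = 41
Total calls = C(7) = 41


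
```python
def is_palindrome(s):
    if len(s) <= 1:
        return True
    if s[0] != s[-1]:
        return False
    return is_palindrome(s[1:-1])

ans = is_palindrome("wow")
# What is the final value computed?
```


is_palindrome("wow")
"wow": s[0]='w' == s[-1]='w' -> is_palindrome("o")
"o": len <= 1 -> True
= True


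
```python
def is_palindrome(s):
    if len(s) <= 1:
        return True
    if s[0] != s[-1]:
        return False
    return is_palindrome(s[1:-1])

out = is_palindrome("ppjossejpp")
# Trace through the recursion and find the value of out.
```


is_palindrome("ppjossejpp")
"ppjossejpp": s[0]='p' == s[-1]='p' -> is_palindrome("pjossejp")
"pjossejp": s[0]='p' == s[-1]='p' -> is_palindrome("jossej")
"jossej": s[0]='j' == s[-1]='j' -> is_palindrome("osse")
"osse": s[0]='o' != s[-1]='e' -> False
= False


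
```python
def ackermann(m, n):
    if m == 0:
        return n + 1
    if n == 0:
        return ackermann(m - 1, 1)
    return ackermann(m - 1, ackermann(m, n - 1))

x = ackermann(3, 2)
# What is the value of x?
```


ackermann(3, 2)
= ackermann(2, ackermann(3, 1))
First compute ackermann(3, 1) = 13
= ackermann(2, 13)
= 29


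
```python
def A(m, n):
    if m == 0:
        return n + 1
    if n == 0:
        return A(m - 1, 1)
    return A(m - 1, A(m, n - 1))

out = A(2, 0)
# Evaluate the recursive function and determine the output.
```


A(2, 0)
n == 0: return A(1, 1)
= A(1, 1) = 3
= 3
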